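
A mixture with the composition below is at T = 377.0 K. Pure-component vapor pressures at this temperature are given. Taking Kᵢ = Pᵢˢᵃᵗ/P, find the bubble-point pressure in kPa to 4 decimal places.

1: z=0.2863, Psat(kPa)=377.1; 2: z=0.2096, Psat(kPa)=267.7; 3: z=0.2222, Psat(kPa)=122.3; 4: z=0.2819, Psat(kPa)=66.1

At the bubble point ψ → 0, so ΣzᵢKᵢ = 1 with Kᵢ = Pᵢˢᵃᵗ/P ⇒ P = ΣzᵢPᵢˢᵃᵗ.
P = 0.2863·377.1 + 0.2096·267.7 + 0.2222·122.3 + 0.2819·66.1 = 209.8823 kPa

Pbub = 209.8823 kPa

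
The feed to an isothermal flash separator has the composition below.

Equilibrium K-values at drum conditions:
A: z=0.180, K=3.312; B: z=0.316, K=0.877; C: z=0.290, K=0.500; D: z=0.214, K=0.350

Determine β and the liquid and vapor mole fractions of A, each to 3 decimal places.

β = 0.097, x_A = 0.147, y_A = 0.487

Let β = V/F and solve Σ zᵢ(Kᵢ−1)/(1+β(Kᵢ−1)) = 0.
Check two-phase: ΣzᵢKᵢ = 1.093 > 1 and Σzᵢ/Kᵢ = 1.606 > 1, so g(0) = 0.093 > 0 and g(1) = -0.606 < 0.
Newton–Raphson from β = 0.5:
  β = 0.500: g = -0.2478, g' = -0.540 → β = 0.041
  β = 0.041: g = 0.0502, g' = -0.979 → β = 0.092
  β = 0.092: g = 0.0037, g' = -0.841 → β = 0.097
Converged at β = 0.097.
Compositions from xᵢ = zᵢ/(1+β(Kᵢ−1)), yᵢ = Kᵢxᵢ:
  A: x = 0.147, y = 0.487
  B: x = 0.320, y = 0.280
  C: x = 0.305, y = 0.152
  D: x = 0.228, y = 0.080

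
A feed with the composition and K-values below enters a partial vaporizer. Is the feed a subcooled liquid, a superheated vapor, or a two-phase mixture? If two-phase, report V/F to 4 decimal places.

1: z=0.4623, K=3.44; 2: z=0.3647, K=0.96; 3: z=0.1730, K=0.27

two-phase, V/F = 0.8700

ΣzᵢKᵢ = 1.9871; Σzᵢ/Kᵢ = 1.1550.
Both exceed 1, so a two-phase solution exists.
Let ψ = V/F and solve Σ zᵢ(Kᵢ−1)/(1+ψ(Kᵢ−1)) = 0.
Newton–Raphson from ψ = 0.5:
  ψ = 0.5000: g = 0.29435, g' = -0.7877 → ψ = 0.8737
  ψ = 0.8737: g = -0.00359, g' = -0.9839 → ψ = 0.8700
Converged at ψ = 0.8700.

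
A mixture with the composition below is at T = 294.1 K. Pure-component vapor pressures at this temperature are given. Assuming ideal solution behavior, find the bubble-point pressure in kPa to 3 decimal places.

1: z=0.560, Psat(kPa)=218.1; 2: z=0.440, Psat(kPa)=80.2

At the bubble point ψ → 0, so ΣzᵢKᵢ = 1 with Kᵢ = Pᵢˢᵃᵗ/P ⇒ P = ΣzᵢPᵢˢᵃᵗ.
P = 0.560·218.1 + 0.440·80.2 = 157.424 kPa

Pbub = 157.424 kPa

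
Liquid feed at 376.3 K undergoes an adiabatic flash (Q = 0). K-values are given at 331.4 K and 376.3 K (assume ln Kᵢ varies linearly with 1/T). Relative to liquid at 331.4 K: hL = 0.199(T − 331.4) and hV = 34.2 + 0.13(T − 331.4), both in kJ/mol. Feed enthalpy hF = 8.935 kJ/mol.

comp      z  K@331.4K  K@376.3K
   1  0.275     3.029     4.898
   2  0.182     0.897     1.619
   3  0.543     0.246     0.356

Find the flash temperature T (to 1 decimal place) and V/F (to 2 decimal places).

T = 342.6 K, V/F = 0.20

Adiabatic flash: solve Rachford–Rice at each trial T, then check hF = ψ·hV(T) + (1−ψ)·hL(T).
  T = 331.4 K: K = (3.029, 0.897, 0.246), RR gives ψ = 0.102, H_out = 3.483 kJ/mol
  T = 376.3 K: K = (4.898, 1.619, 0.356), RR gives ψ = 0.436, H_out = 22.483 kJ/mol
  T = 353.9 K: K = (3.913, 1.229, 0.300), RR gives ψ = 0.286, H_out = 13.827 kJ/mol
  T = 342.6 K: K = (3.455, 1.055, 0.272), RR gives ψ = 0.200, H_out = 8.918 kJ/mol
  T = 348.2 K: K = (3.679, 1.139, 0.286), RR gives ψ = 0.244, H_out = 11.410 kJ/mol
  T = 345.4 K: K = (3.566, 1.096, 0.279), RR gives ψ = 0.222, H_out = 10.180 kJ/mol
  T = 344.0 K: K = (3.511, 1.075, 0.276), RR gives ψ = 0.211, H_out = 9.553 kJ/mol
Linear interpolation between T = 342.6 (H_out = 8.918) and T = 344.0 (H_out = 9.553) on hF = 8.935 gives T ≈ 342.6 K, at which ψ = 0.20.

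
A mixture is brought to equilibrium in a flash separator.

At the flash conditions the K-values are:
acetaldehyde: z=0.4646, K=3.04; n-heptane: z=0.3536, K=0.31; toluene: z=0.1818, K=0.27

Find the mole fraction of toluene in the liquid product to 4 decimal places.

x_toluene = 0.2562

Let ψ = V/F and solve Σ zᵢ(Kᵢ−1)/(1+ψ(Kᵢ−1)) = 0.
Feasibility: ΣzᵢKᵢ = 1.5711, Σzᵢ/Kᵢ = 1.9668 — both > 1, two phases present.
Newton–Raphson from ψ = 0.5:
  ψ = 0.5000: g = -0.11229, g' = -1.1065 → ψ = 0.3985
  ψ = 0.3985: g = -0.00090, g' = -1.1012 → ψ = 0.3977
Converged at ψ = 0.3977.
Compositions from xᵢ = zᵢ/(1+ψ(Kᵢ−1)), yᵢ = Kᵢxᵢ:
  acetaldehyde: x = 0.2565, y = 0.7798
  n-heptane: x = 0.4873, y = 0.1511
  toluene: x = 0.2562, y = 0.0692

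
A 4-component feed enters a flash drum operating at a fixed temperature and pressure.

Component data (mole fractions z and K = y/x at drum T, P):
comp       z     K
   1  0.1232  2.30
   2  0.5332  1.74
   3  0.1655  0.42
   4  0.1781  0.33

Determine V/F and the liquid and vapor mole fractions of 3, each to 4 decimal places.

Iterate (Newton) starting at V/F = 0.63:
  V/F = 0.6300: g = -0.00059, g' = -0.5764 → V/F = 0.6290
Converged at V/F = 0.6290.
Compositions from xᵢ = zᵢ/(1+V/F(Kᵢ−1)), yᵢ = Kᵢxᵢ:
  1: x = 0.0678, y = 0.1559
  2: x = 0.3638, y = 0.6331
  3: x = 0.2606, y = 0.1094
  4: x = 0.3078, y = 0.1016

V/F = 0.6290, x_3 = 0.2606, y_3 = 0.1094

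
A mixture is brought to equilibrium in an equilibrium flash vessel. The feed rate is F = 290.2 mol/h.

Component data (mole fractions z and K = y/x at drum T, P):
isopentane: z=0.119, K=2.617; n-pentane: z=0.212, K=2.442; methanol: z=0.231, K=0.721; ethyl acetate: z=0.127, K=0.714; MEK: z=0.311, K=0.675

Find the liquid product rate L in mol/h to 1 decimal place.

Iterate (Newton) starting at β = 0.5:
  β = 0.500: g = 0.0461, g' = -0.329 → β = 0.640
  β = 0.640: g = 0.0030, g' = -0.289 → β = 0.650
Converged at β = 0.650.
Then V = β·F = 0.6504·290.2 = 188.8 mol/h and L = F − V = 101.4 mol/h.

L = 101.4 mol/h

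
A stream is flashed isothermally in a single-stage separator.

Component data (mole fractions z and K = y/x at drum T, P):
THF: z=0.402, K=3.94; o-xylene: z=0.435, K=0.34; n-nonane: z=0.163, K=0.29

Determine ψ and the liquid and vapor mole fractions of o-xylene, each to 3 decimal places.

Material balance + equilibrium reduce to Σ zᵢ(Kᵢ−1)/(1+ψ(Kᵢ−1)) = 0.
Feasibility: ΣzᵢKᵢ = 1.779, Σzᵢ/Kᵢ = 1.944 — both > 1, two phases present.
Newton–Raphson from ψ = 0.59:
  ψ = 0.590: g = -0.2372, g' = -1.216 → ψ = 0.395
  ψ = 0.395: g = -0.0023, g' = -1.249 → ψ = 0.393
Converged at ψ = 0.393.
Compositions from xᵢ = zᵢ/(1+ψ(Kᵢ−1)), yᵢ = Kᵢxᵢ:
  THF: x = 0.186, y = 0.735
  o-xylene: x = 0.587, y = 0.200
  n-nonane: x = 0.226, y = 0.066

ψ = 0.393, x_o-xylene = 0.587, y_o-xylene = 0.200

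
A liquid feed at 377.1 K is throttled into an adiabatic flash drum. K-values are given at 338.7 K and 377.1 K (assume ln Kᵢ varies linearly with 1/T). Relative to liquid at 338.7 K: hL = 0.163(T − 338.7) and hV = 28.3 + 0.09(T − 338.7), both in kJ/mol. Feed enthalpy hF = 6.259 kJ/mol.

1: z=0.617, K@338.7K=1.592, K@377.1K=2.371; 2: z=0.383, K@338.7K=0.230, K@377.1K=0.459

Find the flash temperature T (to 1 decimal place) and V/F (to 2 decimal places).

Adiabatic flash: solve Rachford–Rice at each trial T, then check hF = ψ·hV(T) + (1−ψ)·hL(T).
  T = 338.7 K: K = (1.592, 0.230), RR gives ψ = 0.154, H_out = 4.368 kJ/mol
  T = 377.1 K: K = (2.371, 0.459), RR gives ψ = 0.861, H_out = 28.215 kJ/mol
  T = 357.9 K: K = (1.964, 0.331), RR gives ψ = 0.525, H_out = 17.247 kJ/mol
  T = 348.3 K: K = (1.773, 0.277), RR gives ψ = 0.358, H_out = 11.457 kJ/mol
  T = 343.5 K: K = (1.681, 0.253), RR gives ψ = 0.264, H_out = 8.155 kJ/mol
  T = 341.1 K: K = (1.636, 0.241), RR gives ψ = 0.211, H_out = 6.336 kJ/mol
Linear interpolation between T = 338.7 (H_out = 4.368) and T = 341.1 (H_out = 6.336) on hF = 6.259 gives T ≈ 341.0 K, at which ψ = 0.21.

T = 341.0 K, V/F = 0.21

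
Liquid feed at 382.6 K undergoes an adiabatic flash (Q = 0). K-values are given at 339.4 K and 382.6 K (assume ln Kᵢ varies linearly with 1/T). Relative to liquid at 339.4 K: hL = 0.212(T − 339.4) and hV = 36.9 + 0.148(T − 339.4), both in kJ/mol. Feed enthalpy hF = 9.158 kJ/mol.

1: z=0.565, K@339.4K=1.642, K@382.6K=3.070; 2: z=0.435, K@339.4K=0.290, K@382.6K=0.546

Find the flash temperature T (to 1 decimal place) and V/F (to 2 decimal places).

T = 343.0 K, V/F = 0.23

Adiabatic flash: solve Rachford–Rice at each trial T, then check hF = ψ·hV(T) + (1−ψ)·hL(T).
  T = 339.4 K: K = (1.642, 0.290), RR gives ψ = 0.118, H_out = 4.362 kJ/mol
  T = 382.6 K: K = (3.070, 0.546), RR gives ψ = 1.000, H_out = 43.294 kJ/mol
  T = 361.0 K: K = (2.288, 0.406), RR gives ψ = 0.613, H_out = 26.337 kJ/mol
  T = 350.2 K: K = (1.948, 0.345), RR gives ψ = 0.403, H_out = 16.895 kJ/mol
  T = 344.8 K: K = (1.791, 0.317), RR gives ψ = 0.277, H_out = 11.261 kJ/mol
  T = 342.1 K: K = (1.715, 0.303), RR gives ψ = 0.203, H_out = 8.017 kJ/mol
  T = 343.5 K: K = (1.754, 0.310), RR gives ψ = 0.242, H_out = 9.743 kJ/mol
Linear interpolation between T = 342.1 (H_out = 8.017) and T = 343.5 (H_out = 9.743) on hF = 9.158 gives T ≈ 343.0 K, at which ψ = 0.23.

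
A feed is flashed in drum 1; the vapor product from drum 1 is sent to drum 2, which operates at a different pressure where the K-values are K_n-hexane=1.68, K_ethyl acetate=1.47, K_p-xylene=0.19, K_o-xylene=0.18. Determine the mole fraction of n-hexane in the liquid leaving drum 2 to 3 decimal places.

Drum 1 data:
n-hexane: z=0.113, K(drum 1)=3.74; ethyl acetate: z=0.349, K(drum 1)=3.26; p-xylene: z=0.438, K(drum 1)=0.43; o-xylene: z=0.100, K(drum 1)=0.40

Drum 1:
Rachford–Rice: g(ψ₁) = Σ zᵢ(Kᵢ−1)/(1+ψ₁(Kᵢ−1)) = 0.
Check two-phase: ΣzᵢKᵢ = 1.789 > 1 and Σzᵢ/Kᵢ = 1.406 > 1, so g(0) = 0.789 > 0 and g(1) = -0.406 < 0.
Newton–Raphson from ψ₁ = 0.41:
  ψ₁ = 0.410: g = 0.1498, g' = -0.974 → ψ₁ = 0.564
  ψ₁ = 0.564: g = 0.0099, g' = -0.867 → ψ₁ = 0.575
Converged at ψ₁ = 0.575.
Drum-1 compositions:
  n-hexane: x = 0.044, y = 0.164
  ethyl acetate: x = 0.152, y = 0.495
  p-xylene: x = 0.652, y = 0.280
  o-xylene: x = 0.153, y = 0.061
Drum-2 feed = drum-1 vapor: z₂ = (0.1640, 0.4946, 0.2802, 0.0611).
Drum 2:
Rachford–Rice: g(ψ₂) = Σ zᵢ(Kᵢ−1)/(1+ψ₂(Kᵢ−1)) = 0.
Feasibility: ΣzᵢKᵢ = 1.067, Σzᵢ/Kᵢ = 2.248 — both > 1, two phases present.
Iterate (Newton) starting at ψ₂ = 0.5:
  ψ₂ = 0.500: g = -0.1949, g' = -0.751 → ψ₂ = 0.241
  ψ₂ = 0.241: g = -0.0396, g' = -0.492 → ψ₂ = 0.160
  ψ₂ = 0.160: g = -0.0016, g' = -0.453 → ψ₂ = 0.156
Converged at ψ₂ = 0.156.
  n-hexane: x = 0.148, y = 0.249
  ethyl acetate: x = 0.461, y = 0.677
  p-xylene: x = 0.321, y = 0.061
  o-xylene: x = 0.070, y = 0.013

x_n-hexane (drum 2) = 0.148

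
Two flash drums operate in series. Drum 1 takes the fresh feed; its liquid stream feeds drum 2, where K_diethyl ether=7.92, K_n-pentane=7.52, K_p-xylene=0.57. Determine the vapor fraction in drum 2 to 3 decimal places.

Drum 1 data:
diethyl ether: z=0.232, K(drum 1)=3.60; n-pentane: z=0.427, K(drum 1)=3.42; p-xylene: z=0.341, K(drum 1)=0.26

Drum 1:
Rachford–Rice: g(ψ₁) = Σ zᵢ(Kᵢ−1)/(1+ψ₁(Kᵢ−1)) = 0.
Feasibility: ΣzᵢKᵢ = 2.384, Σzᵢ/Kᵢ = 1.501 — both > 1, two phases present.
Iterate (Newton) starting at ψ₁ = 0.5:
  ψ₁ = 0.500: g = 0.3293, g' = -1.279 → ψ₁ = 0.757
  ψ₁ = 0.757: g = -0.0063, g' = -1.456 → ψ₁ = 0.753
Converged at ψ₁ = 0.753.
Drum-1 compositions:
  diethyl ether: x = 0.078, y = 0.282
  n-pentane: x = 0.151, y = 0.517
  p-xylene: x = 0.770, y = 0.200
Drum-2 feed = drum-1 liquid: z₂ = (0.0784, 0.1513, 0.7703).
Drum 2:
Rachford–Rice: g(ψ₂) = Σ zᵢ(Kᵢ−1)/(1+ψ₂(Kᵢ−1)) = 0.
g(0) = ΣzᵢKᵢ − 1 = 1.198 and g(1) = 1 − Σzᵢ/Kᵢ = -0.381, so a root lies in (0, 1).
Iterate (Newton) starting at ψ₂ = 0.5:
  ψ₂ = 0.500: g = -0.0687, g' = -0.774 → ψ₂ = 0.411
  ψ₂ = 0.411: g = 0.0067, g' = -0.939 → ψ₂ = 0.418
Converged at ψ₂ = 0.418.
  diethyl ether: x = 0.020, y = 0.159
  n-pentane: x = 0.041, y = 0.305
  p-xylene: x = 0.939, y = 0.535

V/F (drum 2) = 0.418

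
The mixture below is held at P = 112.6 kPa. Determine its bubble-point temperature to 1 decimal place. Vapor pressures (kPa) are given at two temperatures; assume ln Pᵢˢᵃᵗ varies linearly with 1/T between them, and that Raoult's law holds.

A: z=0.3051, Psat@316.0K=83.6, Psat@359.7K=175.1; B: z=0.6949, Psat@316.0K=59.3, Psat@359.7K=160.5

Bubble-point temperature: ΣzᵢPᵢˢᵃᵗ(T) = P. Interpolate ln Pᵢˢᵃᵗ = aᵢ + bᵢ/T.
  T = 316.0 K: ΣzᵢPᵢˢᵃᵗ = 66.71 kPa
  T = 359.7 K: ΣzᵢPᵢˢᵃᵗ = 164.95 kPa
  T = 337.9 K: ΣzᵢPᵢˢᵃᵗ = 107.93 kPa
  T = 348.8 K: ΣzᵢPᵢˢᵃᵗ = 134.26 kPa
  T = 343.4 K: ΣzᵢPᵢˢᵃᵗ = 120.70 kPa
  T = 340.6 K: ΣzᵢPᵢˢᵃᵗ = 114.07 kPa
Interpolating between 337.9 K and 340.6 K gives T ≈ 340.0 K.

T = 340.0 K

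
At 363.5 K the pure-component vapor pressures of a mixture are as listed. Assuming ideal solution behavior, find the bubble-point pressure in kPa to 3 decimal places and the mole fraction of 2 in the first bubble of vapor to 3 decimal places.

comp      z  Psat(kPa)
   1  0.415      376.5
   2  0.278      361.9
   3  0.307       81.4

Pbub = 281.846 kPa, y_2 = 0.357

At the bubble point ψ → 0, so ΣzᵢKᵢ = 1 with Kᵢ = Pᵢˢᵃᵗ/P ⇒ P = ΣzᵢPᵢˢᵃᵗ.
P = 0.415·376.5 + 0.278·361.9 + 0.307·81.4 = 281.846 kPa
yᵢ = zᵢPᵢˢᵃᵗ/P ⇒ y_2 = 0.278·361.9/281.846 = 0.357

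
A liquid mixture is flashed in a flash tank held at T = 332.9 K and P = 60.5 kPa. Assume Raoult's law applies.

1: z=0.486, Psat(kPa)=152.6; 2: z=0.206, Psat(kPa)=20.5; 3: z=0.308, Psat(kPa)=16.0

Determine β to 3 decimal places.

Raoult's law: Kᵢ = Pᵢˢᵃᵗ/P = Pᵢˢᵃᵗ/60.5.
  K_1 = 152.6/60.5 = 2.52231, K_2 = 20.5/60.5 = 0.33884, K_3 = 16.0/60.5 = 0.26446
Let β = V/F and solve Σ zᵢ(Kᵢ−1)/(1+β(Kᵢ−1)) = 0.
Feasibility: ΣzᵢKᵢ = 1.377, Σzᵢ/Kᵢ = 1.965 — both > 1, two phases present.
Iterate (Newton) starting at β = 0.5:
  β = 0.500: g = -0.1417, g' = -0.981 → β = 0.356
  β = 0.356: g = -0.0048, g' = -0.934 → β = 0.350
Converged at β = 0.350.

β = 0.350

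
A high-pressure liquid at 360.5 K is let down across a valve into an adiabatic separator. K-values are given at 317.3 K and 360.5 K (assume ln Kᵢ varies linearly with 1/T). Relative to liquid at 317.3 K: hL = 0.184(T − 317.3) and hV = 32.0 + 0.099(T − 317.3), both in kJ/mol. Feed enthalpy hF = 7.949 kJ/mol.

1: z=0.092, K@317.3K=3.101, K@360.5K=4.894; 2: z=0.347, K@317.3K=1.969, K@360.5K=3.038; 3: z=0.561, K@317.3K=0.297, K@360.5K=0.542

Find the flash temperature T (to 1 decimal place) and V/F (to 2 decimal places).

Adiabatic flash: solve Rachford–Rice at each trial T, then check hF = ψ·hV(T) + (1−ψ)·hL(T).
  T = 317.3 K: K = (3.101, 1.969, 0.297), RR gives ψ = 0.150, H_out = 4.787 kJ/mol
  T = 360.5 K: K = (4.894, 3.038, 0.542), RR gives ψ = 0.716, H_out = 28.224 kJ/mol
  T = 338.9 K: K = (3.953, 2.480, 0.409), RR gives ψ = 0.416, H_out = 16.526 kJ/mol
  T = 328.1 K: K = (3.515, 2.218, 0.350), RR gives ψ = 0.287, H_out = 10.893 kJ/mol
  T = 322.7 K: K = (3.305, 2.092, 0.323), RR gives ψ = 0.220, H_out = 7.932 kJ/mol
  T = 325.4 K: K = (3.409, 2.155, 0.337), RR gives ψ = 0.254, H_out = 9.431 kJ/mol
  T = 324.0 K: K = (3.355, 2.122, 0.329), RR gives ψ = 0.236, H_out = 8.659 kJ/mol
Linear interpolation between T = 322.7 (H_out = 7.932) and T = 324.0 (H_out = 8.659) on hF = 7.949 gives T ≈ 322.7 K, at which ψ = 0.22.

T = 322.7 K, V/F = 0.22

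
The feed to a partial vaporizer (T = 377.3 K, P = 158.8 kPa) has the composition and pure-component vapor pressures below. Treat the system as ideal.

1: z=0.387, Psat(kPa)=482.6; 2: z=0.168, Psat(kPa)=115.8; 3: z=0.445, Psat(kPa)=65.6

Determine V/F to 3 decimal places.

V/F = 0.457

Raoult's law: Kᵢ = Pᵢˢᵃᵗ/P = Pᵢˢᵃᵗ/158.8.
  K_1 = 482.6/158.8 = 3.03904, K_2 = 115.8/158.8 = 0.72922, K_3 = 65.6/158.8 = 0.41310
Iterate (Newton) starting at V/F = 0.69:
  V/F = 0.690: g = -0.1670, g' = -0.729 → V/F = 0.461
  V/F = 0.461: g = -0.0033, g' = -0.732 → V/F = 0.457
Converged at V/F = 0.457.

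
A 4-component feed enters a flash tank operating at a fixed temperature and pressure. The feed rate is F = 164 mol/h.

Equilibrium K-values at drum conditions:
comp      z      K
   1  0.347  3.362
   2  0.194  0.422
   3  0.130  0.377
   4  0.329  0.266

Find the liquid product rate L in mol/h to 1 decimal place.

Rachford–Rice: g(ψ) = Σ zᵢ(Kᵢ−1)/(1+ψ(Kᵢ−1)) = 0.
Check two-phase: ΣzᵢKᵢ = 1.385 > 1 and Σzᵢ/Kᵢ = 2.145 > 1, so g(0) = 0.385 > 0 and g(1) = -1.145 < 0.
Newton–Raphson from ψ = 0.7:
  ψ = 0.700: g = -0.5197, g' = -1.366 → ψ = 0.320
  ψ = 0.320: g = -0.0871, g' = -1.107 → ψ = 0.241
  ψ = 0.241: g = 0.0034, g' = -1.205 → ψ = 0.244
Converged at ψ = 0.244.
Then V = ψ·F = 0.2438·164 = 40.0 mol/h and L = F − V = 124.0 mol/h.

L = 124.0 mol/h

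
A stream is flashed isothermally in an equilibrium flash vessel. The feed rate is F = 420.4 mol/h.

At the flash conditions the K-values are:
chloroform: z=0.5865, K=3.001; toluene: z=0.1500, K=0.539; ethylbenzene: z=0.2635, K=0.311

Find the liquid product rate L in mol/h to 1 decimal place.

Rachford–Rice: g(ψ) = Σ zᵢ(Kᵢ−1)/(1+ψ(Kᵢ−1)) = 0.
g(0) = ΣzᵢKᵢ − 1 = 0.9229 and g(1) = 1 − Σzᵢ/Kᵢ = -0.3210, so a root lies in (0, 1).
Newton–Raphson from ψ = 0.5:
  ψ = 0.5000: g = 0.21982, g' = -0.9318 → ψ = 0.7359
  ψ = 0.7359: g = 0.00169, g' = -0.9719 → ψ = 0.7377
Converged at ψ = 0.7377.
Then V = ψ·F = 0.7377·420.4 = 310.1 mol/h and L = F − V = 110.3 mol/h.

L = 110.3 mol/h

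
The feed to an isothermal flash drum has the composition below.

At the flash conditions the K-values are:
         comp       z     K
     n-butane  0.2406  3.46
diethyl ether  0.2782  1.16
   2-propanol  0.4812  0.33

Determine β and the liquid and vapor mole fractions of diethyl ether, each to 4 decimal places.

β = 0.2755, x_diethyl ether = 0.2665, y_diethyl ether = 0.3091

Material balance + equilibrium reduce to Σ zᵢ(Kᵢ−1)/(1+β(Kᵢ−1)) = 0.
Feasibility: ΣzᵢKᵢ = 1.3140, Σzᵢ/Kᵢ = 1.7675 — both > 1, two phases present.
Newton iteration, β⁰ = 0.5:
  β = 0.5000: g = -0.17819, g' = -0.7874 → β = 0.2737
  β = 0.2737: g = 0.00157, g' = -0.8505 → β = 0.2755
Converged at β = 0.2755.
Compositions from xᵢ = zᵢ/(1+β(Kᵢ−1)), yᵢ = Kᵢxᵢ:
  n-butane: x = 0.1434, y = 0.4962
  diethyl ether: x = 0.2665, y = 0.3091
  2-propanol: x = 0.5901, y = 0.1947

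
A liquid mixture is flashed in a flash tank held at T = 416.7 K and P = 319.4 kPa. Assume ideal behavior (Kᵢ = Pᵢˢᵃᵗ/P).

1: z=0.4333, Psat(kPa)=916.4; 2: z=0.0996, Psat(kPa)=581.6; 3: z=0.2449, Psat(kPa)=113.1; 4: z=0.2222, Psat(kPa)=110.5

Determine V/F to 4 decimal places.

V/F = 0.5310

Raoult's law: Kᵢ = Pᵢˢᵃᵗ/P = Pᵢˢᵃᵗ/319.4.
  K_1 = 916.4/319.4 = 2.869130, K_2 = 581.6/319.4 = 1.820914, K_3 = 113.1/319.4 = 0.354101, K_4 = 110.5/319.4 = 0.345961
Newton iteration, V/F⁰ = 0.54:
  V/F = 0.5400: g = -0.00786, g' = -0.8753 → V/F = 0.5310
Converged at V/F = 0.5310.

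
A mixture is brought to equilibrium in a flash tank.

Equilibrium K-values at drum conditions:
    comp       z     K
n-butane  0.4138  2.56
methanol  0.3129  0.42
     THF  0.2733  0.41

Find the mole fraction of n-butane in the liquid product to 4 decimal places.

x_n-butane = 0.2726

Let β = V/F and solve Σ zᵢ(Kᵢ−1)/(1+β(Kᵢ−1)) = 0.
Check two-phase: ΣzᵢKᵢ = 1.3028 > 1 and Σzᵢ/Kᵢ = 1.5732 > 1, so g(0) = 0.3028 > 0 and g(1) = -0.5732 < 0.
Iterate (Newton) starting at β = 0.45:
  β = 0.4500: g = -0.08583, g' = -0.7167 → β = 0.3302
  β = 0.3302: g = 0.00130, g' = -0.7464 → β = 0.3320
Converged at β = 0.3320.
Compositions from xᵢ = zᵢ/(1+β(Kᵢ−1)), yᵢ = Kᵢxᵢ:
  n-butane: x = 0.2726, y = 0.6979
  methanol: x = 0.3875, y = 0.1628
  THF: x = 0.3399, y = 0.1393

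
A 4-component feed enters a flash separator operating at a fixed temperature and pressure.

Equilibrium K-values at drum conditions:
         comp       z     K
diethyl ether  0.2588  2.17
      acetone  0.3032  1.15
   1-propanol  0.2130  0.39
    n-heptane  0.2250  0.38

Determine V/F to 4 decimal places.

V/F = 0.1613

Material balance + equilibrium reduce to Σ zᵢ(Kᵢ−1)/(1+V/F(Kᵢ−1)) = 0.
Check two-phase: ΣzᵢKᵢ = 1.0788 > 1 and Σzᵢ/Kᵢ = 1.5212 > 1, so g(0) = 0.0788 > 0 and g(1) = -0.5212 < 0.
Newton–Raphson from V/F = 0.37:
  V/F = 0.3700: g = -0.09443, g' = -0.4565 → V/F = 0.1632
  V/F = 0.1632: g = -0.00084, g' = -0.4611 → V/F = 0.1613
Converged at V/F = 0.1613.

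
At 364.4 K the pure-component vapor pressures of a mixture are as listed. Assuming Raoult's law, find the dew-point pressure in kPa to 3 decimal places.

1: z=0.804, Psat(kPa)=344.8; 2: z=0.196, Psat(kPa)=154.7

Pdew = 277.874 kPa

At the dew point ψ → 1, so Σzᵢ/Kᵢ = 1 with Kᵢ = Pᵢˢᵃᵗ/P ⇒ 1/P = Σzᵢ/Pᵢˢᵃᵗ.
1/P = 0.804/344.8 + 0.196/154.7 = 0.003599 ⇒ P = 277.874 kPa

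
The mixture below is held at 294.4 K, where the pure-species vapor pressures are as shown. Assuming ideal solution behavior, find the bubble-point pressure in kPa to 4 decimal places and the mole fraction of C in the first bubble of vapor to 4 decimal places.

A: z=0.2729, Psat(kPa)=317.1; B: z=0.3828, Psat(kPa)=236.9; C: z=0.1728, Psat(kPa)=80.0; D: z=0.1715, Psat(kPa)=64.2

At the bubble point ψ → 0, so ΣzᵢKᵢ = 1 with Kᵢ = Pᵢˢᵃᵗ/P ⇒ P = ΣzᵢPᵢˢᵃᵗ.
P = 0.2729·317.1 + 0.3828·236.9 + 0.1728·80.0 + 0.1715·64.2 = 202.0562 kPa
yᵢ = zᵢPᵢˢᵃᵗ/P ⇒ y_C = 0.1728·80.0/202.0562 = 0.0684

Pbub = 202.0562 kPa, y_C = 0.0684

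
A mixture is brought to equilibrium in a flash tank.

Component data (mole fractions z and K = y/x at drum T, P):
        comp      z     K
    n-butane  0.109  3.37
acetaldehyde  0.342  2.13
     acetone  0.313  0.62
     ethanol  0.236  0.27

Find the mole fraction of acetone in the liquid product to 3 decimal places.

Newton–Raphson from β = 0.63:
  β = 0.630: g = -0.1460, g' = -0.757 → β = 0.437
  β = 0.437: g = -0.0101, g' = -0.680 → β = 0.422
Converged at β = 0.422.
Compositions from xᵢ = zᵢ/(1+β(Kᵢ−1)), yᵢ = Kᵢxᵢ:
  n-butane: x = 0.054, y = 0.184
  acetaldehyde: x = 0.232, y = 0.493
  acetone: x = 0.373, y = 0.231
  ethanol: x = 0.341, y = 0.092

x_acetone = 0.373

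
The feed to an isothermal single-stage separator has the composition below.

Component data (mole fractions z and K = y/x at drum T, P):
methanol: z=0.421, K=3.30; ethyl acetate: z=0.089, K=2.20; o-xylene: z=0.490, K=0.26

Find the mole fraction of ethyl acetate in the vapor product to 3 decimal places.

y_ethyl acetate = 0.127

Material balance + equilibrium reduce to Σ zᵢ(Kᵢ−1)/(1+V/F(Kᵢ−1)) = 0.
g(0) = ΣzᵢKᵢ − 1 = 0.712 and g(1) = 1 − Σzᵢ/Kᵢ = -1.053, so a root lies in (0, 1).
Newton iteration, V/F⁰ = 0.6:
  V/F = 0.600: g = -0.1832, g' = -1.304 → V/F = 0.460
  V/F = 0.460: g = -0.0099, g' = -1.196 → V/F = 0.451
Converged at V/F = 0.451.
Compositions from xᵢ = zᵢ/(1+V/F(Kᵢ−1)), yᵢ = Kᵢxᵢ:
  methanol: x = 0.207, y = 0.682
  ethyl acetate: x = 0.058, y = 0.127
  o-xylene: x = 0.736, y = 0.191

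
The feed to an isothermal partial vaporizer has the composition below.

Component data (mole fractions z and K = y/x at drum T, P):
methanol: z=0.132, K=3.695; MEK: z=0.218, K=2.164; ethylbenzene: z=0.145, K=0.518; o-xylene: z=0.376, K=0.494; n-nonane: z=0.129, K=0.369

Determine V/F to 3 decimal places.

Rachford–Rice: g(V/F) = Σ zᵢ(Kᵢ−1)/(1+V/F(Kᵢ−1)) = 0.
Feasibility: ΣzᵢKᵢ = 1.268, Σzᵢ/Kᵢ = 1.527 — both > 1, two phases present.
Iterate (Newton) starting at V/F = 0.5:
  V/F = 0.500: g = -0.1538, g' = -0.633 → V/F = 0.257
  V/F = 0.257: g = 0.0099, g' = -0.754 → V/F = 0.270
Converged at V/F = 0.270.

V/F = 0.270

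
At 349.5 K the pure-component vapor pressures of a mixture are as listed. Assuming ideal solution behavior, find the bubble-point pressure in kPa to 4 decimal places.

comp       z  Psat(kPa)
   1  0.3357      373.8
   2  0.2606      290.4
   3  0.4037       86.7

At the bubble point ψ → 0, so ΣzᵢKᵢ = 1 with Kᵢ = Pᵢˢᵃᵗ/P ⇒ P = ΣzᵢPᵢˢᵃᵗ.
P = 0.3357·373.8 + 0.2606·290.4 + 0.4037·86.7 = 236.1637 kPa

Pbub = 236.1637 kPa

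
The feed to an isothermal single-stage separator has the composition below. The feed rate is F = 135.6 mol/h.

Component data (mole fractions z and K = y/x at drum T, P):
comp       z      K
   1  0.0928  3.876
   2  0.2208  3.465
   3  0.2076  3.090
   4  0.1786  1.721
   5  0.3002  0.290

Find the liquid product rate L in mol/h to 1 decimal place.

L = 25.5 mol/h

Rachford–Rice: g(ψ) = Σ zᵢ(Kᵢ−1)/(1+ψ(Kᵢ−1)) = 0.
Feasibility: ΣzᵢKᵢ = 2.1607, Σzᵢ/Kᵢ = 1.2938 — both > 1, two phases present.
Newton–Raphson from ψ = 0.5:
  ψ = 0.5000: g = 0.32963, g' = -1.0291 → ψ = 0.8203
  ψ = 0.8203: g = -0.01013, g' = -1.2425 → ψ = 0.8122
  ψ = 0.8122: g = -0.00008, g' = -1.2237 → ψ = 0.8121
Converged at ψ = 0.8121.
Then V = ψ·F = 0.8121·135.6 = 110.1 mol/h and L = F − V = 25.5 mol/h.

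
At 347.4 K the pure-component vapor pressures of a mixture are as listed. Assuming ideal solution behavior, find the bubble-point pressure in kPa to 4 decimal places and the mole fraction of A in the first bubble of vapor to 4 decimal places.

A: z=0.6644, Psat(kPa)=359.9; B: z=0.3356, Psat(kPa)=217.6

At the bubble point ψ → 0, so ΣzᵢKᵢ = 1 with Kᵢ = Pᵢˢᵃᵗ/P ⇒ P = ΣzᵢPᵢˢᵃᵗ.
P = 0.6644·359.9 + 0.3356·217.6 = 312.1441 kPa
yᵢ = zᵢPᵢˢᵃᵗ/P ⇒ y_A = 0.6644·359.9/312.1441 = 0.7660

Pbub = 312.1441 kPa, y_A = 0.7660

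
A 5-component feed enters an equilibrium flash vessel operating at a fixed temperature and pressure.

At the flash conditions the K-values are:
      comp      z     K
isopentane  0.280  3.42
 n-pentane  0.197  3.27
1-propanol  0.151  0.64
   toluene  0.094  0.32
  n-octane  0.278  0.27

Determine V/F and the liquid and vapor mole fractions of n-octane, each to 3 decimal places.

V/F = 0.532, x_n-octane = 0.454, y_n-octane = 0.123

Rachford–Rice: g(V/F) = Σ zᵢ(Kᵢ−1)/(1+V/F(Kᵢ−1)) = 0.
g(0) = ΣzᵢKᵢ − 1 = 0.804 and g(1) = 1 − Σzᵢ/Kᵢ = -0.701, so a root lies in (0, 1).
Iterate (Newton) starting at V/F = 0.48:
  V/F = 0.480: g = 0.0545, g' = -1.059 → V/F = 0.531
  V/F = 0.531: g = 0.0002, g' = -1.054 → V/F = 0.532
Converged at V/F = 0.532.
Compositions from xᵢ = zᵢ/(1+V/F(Kᵢ−1)), yᵢ = Kᵢxᵢ:
  isopentane: x = 0.122, y = 0.419
  n-pentane: x = 0.089, y = 0.292
  1-propanol: x = 0.187, y = 0.120
  toluene: x = 0.147, y = 0.047
  n-octane: x = 0.454, y = 0.123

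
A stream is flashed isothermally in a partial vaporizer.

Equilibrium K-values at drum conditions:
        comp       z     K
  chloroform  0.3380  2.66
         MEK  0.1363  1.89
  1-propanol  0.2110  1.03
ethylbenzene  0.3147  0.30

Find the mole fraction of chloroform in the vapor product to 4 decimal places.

y_chloroform = 0.4574

Let ψ = V/F and solve Σ zᵢ(Kᵢ−1)/(1+ψ(Kᵢ−1)) = 0.
Feasibility: ΣzᵢKᵢ = 1.4684, Σzᵢ/Kᵢ = 1.4530 — both > 1, two phases present.
Iterate (Newton) starting at ψ = 0.5:
  ψ = 0.5000: g = 0.05788, g' = -0.6950 → ψ = 0.5833
  ψ = 0.5833: g = -0.00116, g' = -0.7278 → ψ = 0.5817
Converged at ψ = 0.5817.
Compositions from xᵢ = zᵢ/(1+ψ(Kᵢ−1)), yᵢ = Kᵢxᵢ:
  chloroform: x = 0.1720, y = 0.4574
  MEK: x = 0.0898, y = 0.1697
  1-propanol: x = 0.2074, y = 0.2136
  ethylbenzene: x = 0.5309, y = 0.1593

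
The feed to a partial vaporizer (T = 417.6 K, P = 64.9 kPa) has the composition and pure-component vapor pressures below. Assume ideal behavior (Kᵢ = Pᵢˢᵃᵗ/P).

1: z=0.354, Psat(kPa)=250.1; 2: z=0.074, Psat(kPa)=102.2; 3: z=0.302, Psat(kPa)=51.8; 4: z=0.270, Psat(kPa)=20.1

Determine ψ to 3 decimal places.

Raoult's law: Kᵢ = Pᵢˢᵃᵗ/P = Pᵢˢᵃᵗ/64.9.
  K_1 = 250.1/64.9 = 3.85362, K_2 = 102.2/64.9 = 1.57473, K_3 = 51.8/64.9 = 0.79815, K_4 = 20.1/64.9 = 0.30971
Let ψ = V/F and solve Σ zᵢ(Kᵢ−1)/(1+ψ(Kᵢ−1)) = 0.
g(0) = ΣzᵢKᵢ − 1 = 0.805 and g(1) = 1 − Σzᵢ/Kᵢ = -0.389, so a root lies in (0, 1).
Newton iteration, ψ⁰ = 0.5:
  ψ = 0.500: g = 0.0969, g' = -0.819 → ψ = 0.618
  ψ = 0.618: g = 0.0021, g' = -0.798 → ψ = 0.621
Converged at ψ = 0.621.

ψ = 0.621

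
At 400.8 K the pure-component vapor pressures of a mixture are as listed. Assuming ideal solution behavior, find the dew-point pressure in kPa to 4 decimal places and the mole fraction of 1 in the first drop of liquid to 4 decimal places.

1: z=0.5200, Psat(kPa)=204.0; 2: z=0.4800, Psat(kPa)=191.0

At the dew point ψ → 1, so Σzᵢ/Kᵢ = 1 with Kᵢ = Pᵢˢᵃᵗ/P ⇒ 1/P = Σzᵢ/Pᵢˢᵃᵗ.
1/P = 0.5200/204.0 + 0.4800/191.0 = 0.0050621 ⇒ P = 197.5461 kPa
xᵢ = zᵢP/Pᵢˢᵃᵗ ⇒ x_1 = 0.5200·197.5461/204.0 = 0.5035

Pdew = 197.5461 kPa, x_1 = 0.5035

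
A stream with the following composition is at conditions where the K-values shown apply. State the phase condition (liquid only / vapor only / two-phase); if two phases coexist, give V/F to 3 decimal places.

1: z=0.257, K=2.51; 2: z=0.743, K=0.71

ΣzᵢKᵢ = 1.173; Σzᵢ/Kᵢ = 1.149.
Both exceed 1, so a two-phase solution exists.
Binary case is linear: z₁(K₁−1)(1+ψ(K₂−1)) + z₂(K₂−1)(1+ψ(K₁−1)) = 0
⇒ ψ = [z₁(K₁−1)+z₂(K₂−1)] / [−(K₁−1)(K₂−1)] = 0.1726/0.4379 = 0.394

two-phase, V/F = 0.394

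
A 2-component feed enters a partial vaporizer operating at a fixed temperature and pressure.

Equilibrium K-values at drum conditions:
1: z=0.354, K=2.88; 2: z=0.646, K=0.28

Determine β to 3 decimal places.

Binary case is linear: z₁(K₁−1)(1+β(K₂−1)) + z₂(K₂−1)(1+β(K₁−1)) = 0
⇒ β = [z₁(K₁−1)+z₂(K₂−1)] / [−(K₁−1)(K₂−1)] = 0.2004/1.3536 = 0.148

β = 0.148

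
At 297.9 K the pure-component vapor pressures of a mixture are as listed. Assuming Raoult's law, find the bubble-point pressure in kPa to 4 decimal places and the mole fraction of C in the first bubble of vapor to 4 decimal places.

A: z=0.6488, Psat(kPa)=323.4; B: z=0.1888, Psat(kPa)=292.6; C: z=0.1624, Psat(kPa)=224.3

At the bubble point ψ → 0, so ΣzᵢKᵢ = 1 with Kᵢ = Pᵢˢᵃᵗ/P ⇒ P = ΣzᵢPᵢˢᵃᵗ.
P = 0.6488·323.4 + 0.1888·292.6 + 0.1624·224.3 = 301.4911 kPa
yᵢ = zᵢPᵢˢᵃᵗ/P ⇒ y_C = 0.1624·224.3/301.4911 = 0.1208

Pbub = 301.4911 kPa, y_C = 0.1208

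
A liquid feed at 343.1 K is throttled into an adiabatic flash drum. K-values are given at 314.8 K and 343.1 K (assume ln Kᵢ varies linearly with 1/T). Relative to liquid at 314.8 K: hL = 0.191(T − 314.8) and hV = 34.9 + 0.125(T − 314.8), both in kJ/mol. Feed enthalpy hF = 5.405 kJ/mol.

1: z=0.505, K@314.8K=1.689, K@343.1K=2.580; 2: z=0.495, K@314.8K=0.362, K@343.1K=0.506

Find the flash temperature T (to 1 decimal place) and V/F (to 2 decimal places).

Adiabatic flash: solve Rachford–Rice at each trial T, then check hF = ψ·hV(T) + (1−ψ)·hL(T).
  T = 314.8 K: K = (1.689, 0.362), RR gives ψ = 0.073, H_out = 2.551 kJ/mol
  T = 343.1 K: K = (2.580, 0.506), RR gives ψ = 0.709, H_out = 28.824 kJ/mol
  T = 329.0 K: K = (2.108, 0.431), RR gives ψ = 0.441, H_out = 17.702 kJ/mol
  T = 321.9 K: K = (1.892, 0.396), RR gives ψ = 0.281, H_out = 11.024 kJ/mol
  T = 318.4 K: K = (1.790, 0.379), RR gives ψ = 0.187, H_out = 7.156 kJ/mol
  T = 316.6 K: K = (1.739, 0.370), RR gives ψ = 0.132, H_out = 4.948 kJ/mol
Linear interpolation between T = 316.6 (H_out = 4.948) and T = 318.4 (H_out = 7.156) on hF = 5.405 gives T ≈ 317.0 K, at which ψ = 0.14.

T = 317.0 K, V/F = 0.14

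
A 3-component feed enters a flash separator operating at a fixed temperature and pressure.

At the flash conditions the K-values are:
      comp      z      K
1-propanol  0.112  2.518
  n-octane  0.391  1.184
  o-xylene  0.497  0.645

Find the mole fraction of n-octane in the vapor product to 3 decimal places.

y_n-octane = 0.443

Material balance + equilibrium reduce to Σ zᵢ(Kᵢ−1)/(1+β(Kᵢ−1)) = 0.
g(0) = ΣzᵢKᵢ − 1 = 0.066 and g(1) = 1 − Σzᵢ/Kᵢ = -0.145, so a root lies in (0, 1).
Newton–Raphson from β = 0.53:
  β = 0.530: g = -0.0576, g' = -0.185 → β = 0.219
  β = 0.219: g = 0.0054, g' = -0.231 → β = 0.243
Converged at β = 0.243.
Compositions from xᵢ = zᵢ/(1+β(Kᵢ−1)), yᵢ = Kᵢxᵢ:
  1-propanol: x = 0.082, y = 0.206
  n-octane: x = 0.374, y = 0.443
  o-xylene: x = 0.544, y = 0.351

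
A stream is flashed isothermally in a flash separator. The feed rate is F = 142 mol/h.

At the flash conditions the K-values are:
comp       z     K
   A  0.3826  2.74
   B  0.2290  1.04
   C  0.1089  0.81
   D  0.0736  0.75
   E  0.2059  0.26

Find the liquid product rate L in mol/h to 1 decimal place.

L = 53.4 mol/h

Newton iteration, β⁰ = 0.5:
  β = 0.5000: g = 0.07924, g' = -0.6265 → β = 0.6265
  β = 0.6265: g = -0.00190, g' = -0.6689 → β = 0.6236
Converged at β = 0.6236.
Then V = β·F = 0.6236·142 = 88.6 mol/h and L = F − V = 53.4 mol/h.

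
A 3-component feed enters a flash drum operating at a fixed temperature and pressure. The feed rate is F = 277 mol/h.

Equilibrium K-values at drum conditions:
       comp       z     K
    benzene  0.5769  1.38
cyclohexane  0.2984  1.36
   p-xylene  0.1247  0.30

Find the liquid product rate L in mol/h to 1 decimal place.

Rachford–Rice: g(ψ) = Σ zᵢ(Kᵢ−1)/(1+ψ(Kᵢ−1)) = 0.
g(0) = ΣzᵢKᵢ − 1 = 0.2394 and g(1) = 1 − Σzᵢ/Kᵢ = -0.0531, so a root lies in (0, 1).
Newton–Raphson from ψ = 0.33:
  ψ = 0.3300: g = 0.17730, g' = -0.2000 → ψ = 1.0000
  ψ = 1.0000: g = -0.05312, g' = -0.7436 → ψ = 0.9286
  ψ = 0.9286: g = -0.00684, g' = -0.5660 → ψ = 0.9165
  ψ = 0.9165: g = -0.00014, g' = -0.5432 → ψ = 0.9162
Converged at ψ = 0.9162.
Then V = ψ·F = 0.9162·277 = 253.8 mol/h and L = F − V = 23.2 mol/h.

L = 23.2 mol/h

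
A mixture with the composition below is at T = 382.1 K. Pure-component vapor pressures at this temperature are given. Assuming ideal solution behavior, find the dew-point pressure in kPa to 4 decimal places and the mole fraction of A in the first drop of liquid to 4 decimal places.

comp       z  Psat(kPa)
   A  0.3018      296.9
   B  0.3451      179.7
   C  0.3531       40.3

Pdew = 85.4795 kPa, x_A = 0.0869

At the dew point ψ → 1, so Σzᵢ/Kᵢ = 1 with Kᵢ = Pᵢˢᵃᵗ/P ⇒ 1/P = Σzᵢ/Pᵢˢᵃᵗ.
1/P = 0.3018/296.9 + 0.3451/179.7 + 0.3531/40.3 = 0.0116987 ⇒ P = 85.4795 kPa
xᵢ = zᵢP/Pᵢˢᵃᵗ ⇒ x_A = 0.3018·85.4795/296.9 = 0.0869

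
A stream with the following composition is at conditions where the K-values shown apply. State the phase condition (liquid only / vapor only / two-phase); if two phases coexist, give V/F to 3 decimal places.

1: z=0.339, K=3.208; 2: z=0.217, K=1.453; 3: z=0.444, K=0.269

ΣzᵢKᵢ = 1.522; Σzᵢ/Kᵢ = 1.906.
Both exceed 1, so a two-phase solution exists.
Let ψ = V/F and solve Σ zᵢ(Kᵢ−1)/(1+ψ(Kᵢ−1)) = 0.
Newton–Raphson from ψ = 0.5:
  ψ = 0.500: g = -0.0756, g' = -0.992 → ψ = 0.424
  ψ = 0.424: g = -0.0011, g' = -0.970 → ψ = 0.423
Converged at ψ = 0.423.

two-phase, V/F = 0.423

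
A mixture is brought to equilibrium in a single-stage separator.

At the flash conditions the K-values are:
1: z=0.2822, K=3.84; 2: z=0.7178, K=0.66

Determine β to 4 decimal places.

Rachford–Rice: g(β) = Σ zᵢ(Kᵢ−1)/(1+β(Kᵢ−1)) = 0.
Check two-phase: ΣzᵢKᵢ = 1.5574 > 1 and Σzᵢ/Kᵢ = 1.1611 > 1, so g(0) = 0.5574 > 0 and g(1) = -0.1611 < 0.
Iterate (Newton) starting at β = 0.5:
  β = 0.5000: g = 0.03714, g' = -0.5091 → β = 0.5729
  β = 0.5729: g = 0.00197, g' = -0.4578 → β = 0.5772
  β = 0.5772: g = 0.00001, g' = -0.4552 → β = 0.5773
Converged at β = 0.5773.

β = 0.5773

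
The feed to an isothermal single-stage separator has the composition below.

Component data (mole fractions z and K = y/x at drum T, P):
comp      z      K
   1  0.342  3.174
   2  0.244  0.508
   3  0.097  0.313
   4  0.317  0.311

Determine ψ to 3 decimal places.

Rachford–Rice: g(ψ) = Σ zᵢ(Kᵢ−1)/(1+ψ(Kᵢ−1)) = 0.
Feasibility: ΣzᵢKᵢ = 1.338, Σzᵢ/Kᵢ = 1.917 — both > 1, two phases present.
Newton–Raphson from ψ = 0.67:
  ψ = 0.670: g = -0.4056, g' = -1.076 → ψ = 0.293
  ψ = 0.293: g = -0.0431, g' = -0.992 → ψ = 0.249
  ψ = 0.249: g = 0.0010, g' = -1.042 → ψ = 0.250
Converged at ψ = 0.250.

ψ = 0.250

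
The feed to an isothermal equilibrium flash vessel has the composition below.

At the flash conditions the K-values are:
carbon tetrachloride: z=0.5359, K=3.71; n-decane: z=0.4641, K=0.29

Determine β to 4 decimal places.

β = 0.5835

Iterate (Newton) starting at β = 0.49:
  β = 0.4900: g = 0.11855, g' = -1.2764 → β = 0.5829
  β = 0.5829: g = 0.00083, g' = -1.2724 → β = 0.5835
Converged at β = 0.5835.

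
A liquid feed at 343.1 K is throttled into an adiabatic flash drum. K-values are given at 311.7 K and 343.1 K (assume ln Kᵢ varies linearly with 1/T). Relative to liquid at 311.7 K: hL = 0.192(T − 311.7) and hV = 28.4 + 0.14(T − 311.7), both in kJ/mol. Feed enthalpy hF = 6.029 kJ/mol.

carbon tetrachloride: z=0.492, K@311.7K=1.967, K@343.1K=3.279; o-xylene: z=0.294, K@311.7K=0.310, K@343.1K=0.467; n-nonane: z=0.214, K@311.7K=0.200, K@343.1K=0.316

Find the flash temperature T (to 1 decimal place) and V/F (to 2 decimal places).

Adiabatic flash: solve Rachford–Rice at each trial T, then check hF = ψ·hV(T) + (1−ψ)·hL(T).
  T = 311.7 K: K = (1.967, 0.310, 0.200), RR gives ψ = 0.142, H_out = 4.044 kJ/mol
  T = 343.1 K: K = (3.279, 0.467, 0.316), RR gives ψ = 0.595, H_out = 21.944 kJ/mol
  T = 327.4 K: K = (2.571, 0.384, 0.254), RR gives ψ = 0.408, H_out = 14.263 kJ/mol
  T = 319.5 K: K = (2.254, 0.346, 0.226), RR gives ψ = 0.292, H_out = 9.669 kJ/mol
  T = 315.6 K: K = (2.108, 0.328, 0.213), RR gives ψ = 0.223, H_out = 7.040 kJ/mol
  T = 313.6 K: K = (2.035, 0.319, 0.206), RR gives ψ = 0.183, H_out = 5.558 kJ/mol
Linear interpolation between T = 313.6 (H_out = 5.558) and T = 315.6 (H_out = 7.040) on hF = 6.029 gives T ≈ 314.2 K, at which ψ = 0.20.

T = 314.2 K, V/F = 0.20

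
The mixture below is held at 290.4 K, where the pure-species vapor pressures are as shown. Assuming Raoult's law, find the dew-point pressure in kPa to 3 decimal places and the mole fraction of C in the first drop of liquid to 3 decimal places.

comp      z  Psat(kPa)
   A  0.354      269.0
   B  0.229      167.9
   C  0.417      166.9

At the dew point ψ → 1, so Σzᵢ/Kᵢ = 1 with Kᵢ = Pᵢˢᵃᵗ/P ⇒ 1/P = Σzᵢ/Pᵢˢᵃᵗ.
1/P = 0.354/269.0 + 0.229/167.9 + 0.417/166.9 = 0.005178 ⇒ P = 193.110 kPa
xᵢ = zᵢP/Pᵢˢᵃᵗ ⇒ x_C = 0.417·193.110/166.9 = 0.482

Pdew = 193.110 kPa, x_C = 0.482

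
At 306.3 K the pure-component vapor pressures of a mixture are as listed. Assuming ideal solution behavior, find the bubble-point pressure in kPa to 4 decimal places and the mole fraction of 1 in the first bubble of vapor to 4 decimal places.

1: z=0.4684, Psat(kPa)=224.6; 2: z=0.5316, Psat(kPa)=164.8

Pbub = 192.8103 kPa, y_1 = 0.5456

At the bubble point ψ → 0, so ΣzᵢKᵢ = 1 with Kᵢ = Pᵢˢᵃᵗ/P ⇒ P = ΣzᵢPᵢˢᵃᵗ.
P = 0.4684·224.6 + 0.5316·164.8 = 192.8103 kPa
yᵢ = zᵢPᵢˢᵃᵗ/P ⇒ y_1 = 0.4684·224.6/192.8103 = 0.5456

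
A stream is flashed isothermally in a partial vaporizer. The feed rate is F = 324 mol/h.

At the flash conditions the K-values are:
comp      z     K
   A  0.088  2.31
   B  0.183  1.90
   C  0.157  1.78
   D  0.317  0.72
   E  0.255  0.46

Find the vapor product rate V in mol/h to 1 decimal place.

V = 143.0 mol/h

Material balance + equilibrium reduce to Σ zᵢ(Kᵢ−1)/(1+V/F(Kᵢ−1)) = 0.
g(0) = ΣzᵢKᵢ − 1 = 0.176 and g(1) = 1 − Σzᵢ/Kᵢ = -0.217, so a root lies in (0, 1).
Newton iteration, V/F⁰ = 0.48:
  V/F = 0.480: g = -0.0135, g' = -0.348 → V/F = 0.441
Converged at V/F = 0.441.
Then V = V/F·F = 0.4412·324 = 143.0 mol/h and L = F − V = 181.0 mol/h.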